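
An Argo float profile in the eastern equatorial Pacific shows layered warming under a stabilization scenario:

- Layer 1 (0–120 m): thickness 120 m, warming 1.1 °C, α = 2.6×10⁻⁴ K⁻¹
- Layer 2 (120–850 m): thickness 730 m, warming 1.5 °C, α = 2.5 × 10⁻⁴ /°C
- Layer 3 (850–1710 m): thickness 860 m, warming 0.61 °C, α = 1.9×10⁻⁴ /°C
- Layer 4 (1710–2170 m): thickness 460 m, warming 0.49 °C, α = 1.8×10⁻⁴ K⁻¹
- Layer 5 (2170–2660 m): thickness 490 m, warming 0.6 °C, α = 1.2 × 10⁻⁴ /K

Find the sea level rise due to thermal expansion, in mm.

0–120 m: 2.6×10⁻⁴ × 120 × 1.1 = 0.03432 m
Layer 2: 730 × 1.5 × 2.5×10⁻⁴ = 0.27375 m
Layer 3: 1.9×10⁻⁴ × 0.61 × 860 = 0.099674 m
0.49 × 460 × 1.8×10⁻⁴ = 0.040572 m
2170–2660 m: 0.6 × 1.2×10⁻⁴ × 490 = 0.03528 m
Δh = 0.03432 + 0.27375 + 0.099674 + 0.040572 + 0.03528 = 0.483596 m ≈ 484 mm

484 mm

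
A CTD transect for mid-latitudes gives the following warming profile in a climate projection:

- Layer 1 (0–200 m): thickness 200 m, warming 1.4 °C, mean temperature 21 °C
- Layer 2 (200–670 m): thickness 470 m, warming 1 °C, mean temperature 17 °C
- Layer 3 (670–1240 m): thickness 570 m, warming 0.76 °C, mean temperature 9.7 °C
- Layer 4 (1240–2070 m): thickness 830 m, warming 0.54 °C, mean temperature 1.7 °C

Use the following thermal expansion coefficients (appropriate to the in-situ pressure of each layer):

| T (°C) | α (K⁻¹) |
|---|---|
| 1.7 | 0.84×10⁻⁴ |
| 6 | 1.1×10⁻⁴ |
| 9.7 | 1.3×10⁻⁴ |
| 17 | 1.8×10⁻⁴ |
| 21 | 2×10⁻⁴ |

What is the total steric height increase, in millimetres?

Δh ≈ 235 mm

Layer 1 at 21 °C → α = 2×10⁻⁴ K⁻¹
Layer 2 at 17 °C → α = 1.8×10⁻⁴ K⁻¹
Layer 3 at 9.7 °C → α = 1.3×10⁻⁴ K⁻¹
Layer 4 at 1.7 °C → α = 0.84×10⁻⁴ K⁻¹
0–200 m: 2×10⁻⁴ × 1.4 × 200 = 0.05600 m
Layer 2: 1.8×10⁻⁴ × 470 × 1 = 0.08460 m
1.3×10⁻⁴ × 0.76 × 570 = 0.056316 m
0.84×10⁻⁴ × 830 × 0.54 = 0.0376488 m
Δh = 0.05600 + 0.08460 + 0.056316 + 0.0376488 = 0.2345648 m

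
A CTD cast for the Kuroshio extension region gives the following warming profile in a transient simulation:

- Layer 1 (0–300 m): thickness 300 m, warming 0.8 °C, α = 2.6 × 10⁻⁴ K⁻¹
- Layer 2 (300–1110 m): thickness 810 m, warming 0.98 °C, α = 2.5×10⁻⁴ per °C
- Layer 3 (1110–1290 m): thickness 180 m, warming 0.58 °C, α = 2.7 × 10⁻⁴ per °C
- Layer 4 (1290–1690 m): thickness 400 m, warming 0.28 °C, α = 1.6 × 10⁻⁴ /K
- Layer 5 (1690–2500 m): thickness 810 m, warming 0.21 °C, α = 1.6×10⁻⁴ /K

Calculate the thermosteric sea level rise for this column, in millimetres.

about 334 mm

Layer 1: 0.8 × 300 × 2.6×10⁻⁴ = 0.06240 m
Layer 2: 810 × 2.5×10⁻⁴ × 0.98 = 0.19845 m
Layer 3: 180 × 2.7×10⁻⁴ × 0.58 = 0.028188 m
1290–1690 m: 400 × 0.28 × 1.6×10⁻⁴ = 0.01792 m
Layer 5: 1.6×10⁻⁴ × 810 × 0.21 = 0.027216 m
Δh = 0.06240 + 0.19845 + 0.028188 + 0.01792 + 0.027216 = 0.334174 m ≈ 334 mm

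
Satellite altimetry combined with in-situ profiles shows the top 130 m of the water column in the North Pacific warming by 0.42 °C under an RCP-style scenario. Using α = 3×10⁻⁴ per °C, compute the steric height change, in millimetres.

Δh = αΔT·H = 3×10⁻⁴ × 0.42 × 130 = 0.01638 m

about 16 mm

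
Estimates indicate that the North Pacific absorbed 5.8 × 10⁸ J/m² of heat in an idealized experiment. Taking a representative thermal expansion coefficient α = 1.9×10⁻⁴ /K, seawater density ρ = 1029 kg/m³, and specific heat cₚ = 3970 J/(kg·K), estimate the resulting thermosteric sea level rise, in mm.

Δh = αQ/(ρcₚ) = 1.9×10⁻⁴ × 5.8×10⁸ / (1029 × 3970) ≈ 0.026976 m

27 mm of thermosteric rise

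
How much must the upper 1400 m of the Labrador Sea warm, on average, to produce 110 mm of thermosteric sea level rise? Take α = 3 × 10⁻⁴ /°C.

about 0.26 K

ΔT = Δh/(αH) = 0.11 / (3×10⁻⁴ × 1400) ≈ 0.2619 K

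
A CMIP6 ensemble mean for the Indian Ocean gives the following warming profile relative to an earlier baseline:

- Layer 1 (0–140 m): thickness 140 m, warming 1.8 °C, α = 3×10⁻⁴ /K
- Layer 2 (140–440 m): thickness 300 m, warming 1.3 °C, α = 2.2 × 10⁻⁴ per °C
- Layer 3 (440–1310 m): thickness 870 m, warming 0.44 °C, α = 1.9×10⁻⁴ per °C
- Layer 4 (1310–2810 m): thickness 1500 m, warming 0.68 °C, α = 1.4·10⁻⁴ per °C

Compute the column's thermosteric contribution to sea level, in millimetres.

1.8 × 3×10⁻⁴ × 140 = 0.07560 m
140–440 m: 300 × 1.3 × 2.2×10⁻⁴ = 0.08580 m
1.9×10⁻⁴ × 870 × 0.44 = 0.072732 m
1500 × 0.68 × 1.4×10⁻⁴ = 0.14280 m
Δh = 0.07560 + 0.08580 + 0.072732 + 0.14280 = 0.376932 m

about 377 mm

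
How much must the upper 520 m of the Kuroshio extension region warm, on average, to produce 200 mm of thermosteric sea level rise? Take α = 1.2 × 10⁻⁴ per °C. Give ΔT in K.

ΔT = Δh/(αH) = 0.2 / (1.2×10⁻⁴ × 520) ≈ 3.205 K

about 3.21 K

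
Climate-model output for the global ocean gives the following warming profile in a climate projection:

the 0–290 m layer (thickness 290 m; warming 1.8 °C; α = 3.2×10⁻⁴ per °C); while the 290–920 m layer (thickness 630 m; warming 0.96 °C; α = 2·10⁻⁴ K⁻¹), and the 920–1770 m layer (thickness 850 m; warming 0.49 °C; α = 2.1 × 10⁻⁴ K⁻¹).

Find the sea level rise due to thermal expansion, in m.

3.2×10⁻⁴ × 290 × 1.8 = 0.16704 m
0.96 × 2×10⁻⁴ × 630 = 0.12096 m
920–1770 m: 2.1×10⁻⁴ × 0.49 × 850 = 0.087465 m
Δh = 0.16704 + 0.12096 + 0.087465 = 0.375465 m

Δh ≈ 0.375 m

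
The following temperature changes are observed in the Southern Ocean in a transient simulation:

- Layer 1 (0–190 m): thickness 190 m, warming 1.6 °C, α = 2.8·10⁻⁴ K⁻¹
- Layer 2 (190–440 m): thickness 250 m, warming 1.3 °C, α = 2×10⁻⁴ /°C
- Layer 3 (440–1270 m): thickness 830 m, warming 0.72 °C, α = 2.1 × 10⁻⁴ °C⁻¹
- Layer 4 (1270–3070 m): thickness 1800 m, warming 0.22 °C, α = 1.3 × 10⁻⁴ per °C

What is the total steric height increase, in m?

Layer 1: 1.6 × 2.8×10⁻⁴ × 190 = 0.08512 m
190–440 m: 2×10⁻⁴ × 250 × 1.3 = 0.06500 m
Layer 3: 0.72 × 2.1×10⁻⁴ × 830 = 0.125496 m
1270–3070 m: 1.3×10⁻⁴ × 1800 × 0.22 = 0.05148 m
Δh = 0.08512 + 0.06500 + 0.125496 + 0.05148 = 0.327096 m

0.33 m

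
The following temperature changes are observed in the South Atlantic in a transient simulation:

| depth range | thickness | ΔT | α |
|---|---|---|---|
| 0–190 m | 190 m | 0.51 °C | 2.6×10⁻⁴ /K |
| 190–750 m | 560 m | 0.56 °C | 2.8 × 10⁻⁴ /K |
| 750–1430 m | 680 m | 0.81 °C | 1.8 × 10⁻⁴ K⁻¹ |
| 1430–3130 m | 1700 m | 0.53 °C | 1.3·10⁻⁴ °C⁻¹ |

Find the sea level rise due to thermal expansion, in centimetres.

33 cm

0–190 m: 2.6×10⁻⁴ × 190 × 0.51 = 0.025194 m
190–750 m: 560 × 2.8×10⁻⁴ × 0.56 = 0.087808 m
Layer 3: 1.8×10⁻⁴ × 0.81 × 680 = 0.099144 m
1.3×10⁻⁴ × 1700 × 0.53 = 0.11713 m
Δh = 0.025194 + 0.087808 + 0.099144 + 0.11713 = 0.329276 m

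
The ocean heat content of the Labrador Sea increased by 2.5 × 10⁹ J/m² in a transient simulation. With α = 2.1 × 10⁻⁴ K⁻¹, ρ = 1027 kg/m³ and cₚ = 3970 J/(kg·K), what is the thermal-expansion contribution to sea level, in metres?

0.129 m

Δh = αQ/(ρcₚ) = 2.1×10⁻⁴ × 2.5×10⁹ / (1027 × 3970) ≈ 0.12877 m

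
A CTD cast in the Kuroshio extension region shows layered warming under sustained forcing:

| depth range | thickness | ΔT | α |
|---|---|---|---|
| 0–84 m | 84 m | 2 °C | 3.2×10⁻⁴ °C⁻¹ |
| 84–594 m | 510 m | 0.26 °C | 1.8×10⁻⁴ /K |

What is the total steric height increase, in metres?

Layer 1: 3.2×10⁻⁴ × 2 × 84 = 0.05376 m
1.8×10⁻⁴ × 510 × 0.26 = 0.023868 m
Δh = 0.05376 + 0.023868 = 0.077628 m

0.078 m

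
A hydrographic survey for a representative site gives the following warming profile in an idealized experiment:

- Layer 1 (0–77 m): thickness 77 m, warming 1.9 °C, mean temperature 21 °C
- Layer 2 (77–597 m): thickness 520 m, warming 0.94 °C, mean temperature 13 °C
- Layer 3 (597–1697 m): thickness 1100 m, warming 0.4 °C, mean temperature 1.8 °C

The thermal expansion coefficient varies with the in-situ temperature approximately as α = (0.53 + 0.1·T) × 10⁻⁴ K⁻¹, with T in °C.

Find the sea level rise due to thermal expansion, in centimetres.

Layer 1: α = (0.53 + 0.1×21)×10⁻⁴ = 2.63×10⁻⁴ K⁻¹
Layer 2: α = (0.53 + 0.1×13)×10⁻⁴ = 1.83×10⁻⁴ K⁻¹
Layer 3: α = (0.53 + 0.1×1.8)×10⁻⁴ = 0.71×10⁻⁴ K⁻¹
77 × 2.63×10⁻⁴ × 1.9 = 0.0384769 m
Layer 2: 1.83×10⁻⁴ × 0.94 × 520 = 0.0894504 m
Layer 3: 0.71×10⁻⁴ × 1100 × 0.4 = 0.03124 m
Δh = 0.0384769 + 0.0894504 + 0.03124 = 0.1591673 m ≈ 16 cm

16 cm of thermosteric rise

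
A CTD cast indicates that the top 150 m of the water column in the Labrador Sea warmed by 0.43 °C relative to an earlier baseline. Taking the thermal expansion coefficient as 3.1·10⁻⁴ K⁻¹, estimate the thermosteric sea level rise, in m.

0.0200 m

Δh = αΔT·H = 3.1×10⁻⁴ × 0.43 × 150 = 0.019995 m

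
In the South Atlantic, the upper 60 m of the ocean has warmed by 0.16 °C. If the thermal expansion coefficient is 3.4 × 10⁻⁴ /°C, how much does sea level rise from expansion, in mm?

Δh ≈ 3.26 mm

Δh = αΔT·H = 3.4×10⁻⁴ × 0.16 × 60 = 0.003264 m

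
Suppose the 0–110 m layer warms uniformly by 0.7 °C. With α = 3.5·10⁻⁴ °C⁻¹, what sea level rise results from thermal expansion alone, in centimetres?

2.70 cm of thermosteric rise

Δh = αΔT·H = 3.5×10⁻⁴ × 0.7 × 110 = 0.02695 m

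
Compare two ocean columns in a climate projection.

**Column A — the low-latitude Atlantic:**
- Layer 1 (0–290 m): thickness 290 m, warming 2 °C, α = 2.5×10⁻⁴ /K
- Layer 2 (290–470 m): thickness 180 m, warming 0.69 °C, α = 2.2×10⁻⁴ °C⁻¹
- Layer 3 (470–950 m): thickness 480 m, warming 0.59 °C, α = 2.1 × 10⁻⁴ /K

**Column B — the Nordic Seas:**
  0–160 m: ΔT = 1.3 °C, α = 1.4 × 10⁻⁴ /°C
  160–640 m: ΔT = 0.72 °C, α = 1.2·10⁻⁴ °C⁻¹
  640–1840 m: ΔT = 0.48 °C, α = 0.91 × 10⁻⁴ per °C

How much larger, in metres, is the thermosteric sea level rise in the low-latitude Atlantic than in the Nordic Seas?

A 0–290 m: 2 × 2.5×10⁻⁴ × 290 = 0.14500 m
A 290–470 m: 0.69 × 180 × 2.2×10⁻⁴ = 0.027324 m
A 2.1×10⁻⁴ × 480 × 0.59 = 0.059472 m
A total: 0.231796 m
B 0–160 m: 1.4×10⁻⁴ × 160 × 1.3 = 0.02912 m
B 160–640 m: 480 × 0.72 × 1.2×10⁻⁴ = 0.041472 m
B Layer 3: 0.48 × 1200 × 0.91×10⁻⁴ = 0.052416 m
B total: 0.123008 m
Difference: 0.231796 − 0.123008 = 0.108788 m

0.109 m larger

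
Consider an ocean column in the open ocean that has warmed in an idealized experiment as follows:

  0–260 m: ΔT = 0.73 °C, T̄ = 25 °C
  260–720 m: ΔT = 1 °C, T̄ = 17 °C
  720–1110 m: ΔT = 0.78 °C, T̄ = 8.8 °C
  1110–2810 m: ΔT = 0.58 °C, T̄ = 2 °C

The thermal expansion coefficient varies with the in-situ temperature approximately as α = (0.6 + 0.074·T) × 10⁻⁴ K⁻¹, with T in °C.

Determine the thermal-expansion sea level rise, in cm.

24.4 cm of thermosteric rise

Layer 1: α = (0.6 + 0.074×25)×10⁻⁴ = 2.45×10⁻⁴ K⁻¹
Layer 2: α = (0.6 + 0.074×17)×10⁻⁴ = 1.858×10⁻⁴ K⁻¹
Layer 3: α = (0.6 + 0.074×8.8)×10⁻⁴ = 1.2512×10⁻⁴ K⁻¹
Layer 4: α = (0.6 + 0.074×2)×10⁻⁴ = 0.748×10⁻⁴ K⁻¹
0.73 × 260 × 2.45×10⁻⁴ = 0.046501 m
Layer 2: 460 × 1 × 1.858×10⁻⁴ = 0.085468 m
720–1110 m: 390 × 1.2512×10⁻⁴ × 0.78 = 0.038061504 m
1110–2810 m: 0.58 × 0.748×10⁻⁴ × 1700 = 0.0737528 m
Δh = 0.046501 + 0.085468 + 0.038061504 + 0.0737528 = 0.243783304 m ≈ 24.4 cm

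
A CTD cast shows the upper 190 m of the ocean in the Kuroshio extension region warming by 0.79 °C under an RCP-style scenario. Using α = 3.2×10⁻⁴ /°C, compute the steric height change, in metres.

Δh = 0.048 m

Δh = αΔT·H = 3.2×10⁻⁴ × 0.79 × 190 = 0.048032 m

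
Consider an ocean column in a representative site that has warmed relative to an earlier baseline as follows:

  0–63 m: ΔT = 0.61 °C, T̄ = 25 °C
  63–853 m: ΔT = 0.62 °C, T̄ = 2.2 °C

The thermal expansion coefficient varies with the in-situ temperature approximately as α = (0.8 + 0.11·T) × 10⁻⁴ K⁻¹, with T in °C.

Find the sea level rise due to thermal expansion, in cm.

Layer 1: α = (0.8 + 0.11×25)×10⁻⁴ = 3.55×10⁻⁴ K⁻¹
Layer 2: α = (0.8 + 0.11×2.2)×10⁻⁴ = 1.042×10⁻⁴ K⁻¹
Layer 1: 0.61 × 63 × 3.55×10⁻⁴ = 0.01364265 m
Layer 2: 1.042×10⁻⁴ × 0.62 × 790 = 0.05103716 m
Δh = 0.01364265 + 0.05103716 = 0.06467981 m ≈ 6.5 cm

6.5 cm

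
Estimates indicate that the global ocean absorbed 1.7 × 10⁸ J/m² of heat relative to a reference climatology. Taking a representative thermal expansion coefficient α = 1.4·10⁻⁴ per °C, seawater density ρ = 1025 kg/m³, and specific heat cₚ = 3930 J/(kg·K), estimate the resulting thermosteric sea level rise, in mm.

Δh = αQ/(ρcₚ) = 1.4×10⁻⁴ × 1.7×10⁸ / (1025 × 3930) ≈ 0.0059083 m

5.91 mm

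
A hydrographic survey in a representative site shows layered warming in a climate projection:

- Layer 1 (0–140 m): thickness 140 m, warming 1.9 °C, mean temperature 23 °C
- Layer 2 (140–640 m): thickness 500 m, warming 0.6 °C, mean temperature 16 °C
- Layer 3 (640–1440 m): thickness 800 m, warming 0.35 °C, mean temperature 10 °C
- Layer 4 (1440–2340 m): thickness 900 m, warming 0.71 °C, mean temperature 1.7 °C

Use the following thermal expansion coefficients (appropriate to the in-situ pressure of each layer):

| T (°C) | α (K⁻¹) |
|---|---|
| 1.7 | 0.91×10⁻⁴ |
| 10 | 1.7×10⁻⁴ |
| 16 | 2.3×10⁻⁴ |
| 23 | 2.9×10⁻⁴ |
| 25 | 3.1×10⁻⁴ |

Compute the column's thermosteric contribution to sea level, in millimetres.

Layer 1 at 23 °C → α = 2.9×10⁻⁴ K⁻¹
Layer 2 at 16 °C → α = 2.3×10⁻⁴ K⁻¹
Layer 3 at 10 °C → α = 1.7×10⁻⁴ K⁻¹
Layer 4 at 1.7 °C → α = 0.91×10⁻⁴ K⁻¹
0–140 m: 1.9 × 140 × 2.9×10⁻⁴ = 0.07714 m
Layer 2: 500 × 0.6 × 2.3×10⁻⁴ = 0.06900 m
Layer 3: 1.7×10⁻⁴ × 800 × 0.35 = 0.04760 m
Layer 4: 0.71 × 900 × 0.91×10⁻⁴ = 0.058149 m
Δh = 0.07714 + 0.06900 + 0.04760 + 0.058149 = 0.251889 m

252 mm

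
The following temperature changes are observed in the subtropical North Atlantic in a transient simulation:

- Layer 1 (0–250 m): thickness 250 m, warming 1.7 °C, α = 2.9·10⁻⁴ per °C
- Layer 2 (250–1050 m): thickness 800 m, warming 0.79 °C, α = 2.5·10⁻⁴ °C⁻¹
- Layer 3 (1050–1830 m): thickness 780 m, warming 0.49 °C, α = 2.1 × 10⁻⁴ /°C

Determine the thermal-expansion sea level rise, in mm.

Δh ≈ 362 mm

0–250 m: 2.9×10⁻⁴ × 1.7 × 250 = 0.12325 m
800 × 0.79 × 2.5×10⁻⁴ = 0.15800 m
1050–1830 m: 780 × 2.1×10⁻⁴ × 0.49 = 0.080262 m
Δh = 0.12325 + 0.15800 + 0.080262 = 0.361512 m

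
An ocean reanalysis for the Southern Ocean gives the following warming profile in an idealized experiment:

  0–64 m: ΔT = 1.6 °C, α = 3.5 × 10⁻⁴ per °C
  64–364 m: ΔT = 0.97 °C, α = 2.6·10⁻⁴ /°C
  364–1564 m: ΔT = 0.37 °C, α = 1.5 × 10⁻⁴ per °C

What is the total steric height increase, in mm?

0–64 m: 64 × 3.5×10⁻⁴ × 1.6 = 0.03584 m
Layer 2: 300 × 0.97 × 2.6×10⁻⁴ = 0.07566 m
Layer 3: 1200 × 0.37 × 1.5×10⁻⁴ = 0.06660 m
Δh = 0.03584 + 0.07566 + 0.06660 = 0.17810 m

Δh = 178 mm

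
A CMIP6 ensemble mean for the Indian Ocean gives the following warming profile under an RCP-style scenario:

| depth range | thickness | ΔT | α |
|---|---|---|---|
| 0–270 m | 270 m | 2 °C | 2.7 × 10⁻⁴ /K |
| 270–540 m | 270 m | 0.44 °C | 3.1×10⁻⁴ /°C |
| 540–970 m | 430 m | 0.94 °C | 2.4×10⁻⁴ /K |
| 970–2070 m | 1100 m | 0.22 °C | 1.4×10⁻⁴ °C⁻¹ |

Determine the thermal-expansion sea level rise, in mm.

Layer 1: 2 × 270 × 2.7×10⁻⁴ = 0.14580 m
Layer 2: 0.44 × 3.1×10⁻⁴ × 270 = 0.036828 m
Layer 3: 0.94 × 2.4×10⁻⁴ × 430 = 0.097008 m
970–2070 m: 1.4×10⁻⁴ × 0.22 × 1100 = 0.03388 m
Δh = 0.14580 + 0.036828 + 0.097008 + 0.03388 = 0.313516 m

about 310 mm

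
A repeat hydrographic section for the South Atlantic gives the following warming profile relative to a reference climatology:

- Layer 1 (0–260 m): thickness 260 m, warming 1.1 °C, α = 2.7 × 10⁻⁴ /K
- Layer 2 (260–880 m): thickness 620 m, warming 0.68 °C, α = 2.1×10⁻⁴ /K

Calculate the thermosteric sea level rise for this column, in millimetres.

Δh = 166 mm

0–260 m: 2.7×10⁻⁴ × 1.1 × 260 = 0.07722 m
Layer 2: 620 × 0.68 × 2.1×10⁻⁴ = 0.088536 m
Δh = 0.07722 + 0.088536 = 0.165756 m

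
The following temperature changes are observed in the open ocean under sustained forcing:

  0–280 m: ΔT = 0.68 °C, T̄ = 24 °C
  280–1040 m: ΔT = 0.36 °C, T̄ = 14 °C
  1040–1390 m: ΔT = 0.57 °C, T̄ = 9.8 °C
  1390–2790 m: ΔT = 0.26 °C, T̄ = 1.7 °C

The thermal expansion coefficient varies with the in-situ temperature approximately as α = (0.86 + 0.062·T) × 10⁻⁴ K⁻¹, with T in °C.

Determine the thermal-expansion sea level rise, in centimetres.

15.6 cm

Layer 1: α = (0.86 + 0.062×24)×10⁻⁴ = 2.348×10⁻⁴ K⁻¹
Layer 2: α = (0.86 + 0.062×14)×10⁻⁴ = 1.728×10⁻⁴ K⁻¹
Layer 3: α = (0.86 + 0.062×9.8)×10⁻⁴ = 1.4676×10⁻⁴ K⁻¹
Layer 4: α = (0.86 + 0.062×1.7)×10⁻⁴ = 0.9654×10⁻⁴ K⁻¹
Layer 1: 0.68 × 280 × 2.348×10⁻⁴ = 0.04470592 m
Layer 2: 0.36 × 1.728×10⁻⁴ × 760 = 0.04727808 m
1040–1390 m: 0.57 × 350 × 1.4676×10⁻⁴ = 0.02927862 m
0.9654×10⁻⁴ × 0.26 × 1400 = 0.03514056 m
Δh = 0.04470592 + 0.04727808 + 0.02927862 + 0.03514056 = 0.15640318 m ≈ 15.6 cm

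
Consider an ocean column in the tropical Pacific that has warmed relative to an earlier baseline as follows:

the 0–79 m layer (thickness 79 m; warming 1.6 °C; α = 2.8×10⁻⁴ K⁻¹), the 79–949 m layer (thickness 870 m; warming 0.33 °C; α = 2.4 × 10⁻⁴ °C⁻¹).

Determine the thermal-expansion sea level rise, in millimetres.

Layer 1: 2.8×10⁻⁴ × 79 × 1.6 = 0.035392 m
Layer 2: 0.33 × 2.4×10⁻⁴ × 870 = 0.068904 m
Δh = 0.035392 + 0.068904 = 0.104296 m ≈ 100 mm

100 mm of thermosteric rise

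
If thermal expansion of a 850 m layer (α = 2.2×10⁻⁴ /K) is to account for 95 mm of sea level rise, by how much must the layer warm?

ΔT = Δh/(αH) = 0.095 / (2.2×10⁻⁴ × 850) ≈ 0.5080 °C

ΔT ≈ 0.508 °C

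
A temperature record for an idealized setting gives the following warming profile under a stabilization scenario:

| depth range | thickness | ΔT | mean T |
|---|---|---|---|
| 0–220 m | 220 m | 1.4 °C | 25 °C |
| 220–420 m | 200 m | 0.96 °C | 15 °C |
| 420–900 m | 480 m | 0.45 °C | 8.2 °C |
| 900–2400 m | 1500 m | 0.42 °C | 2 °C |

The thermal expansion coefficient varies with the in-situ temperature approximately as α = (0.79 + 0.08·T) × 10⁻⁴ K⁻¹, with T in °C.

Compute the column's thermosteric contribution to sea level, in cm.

Layer 1: α = (0.79 + 0.08×25)×10⁻⁴ = 2.79×10⁻⁴ K⁻¹
Layer 2: α = (0.79 + 0.08×15)×10⁻⁴ = 1.99×10⁻⁴ K⁻¹
Layer 3: α = (0.79 + 0.08×8.2)×10⁻⁴ = 1.446×10⁻⁴ K⁻¹
Layer 4: α = (0.79 + 0.08×2)×10⁻⁴ = 0.95×10⁻⁴ K⁻¹
Layer 1: 220 × 1.4 × 2.79×10⁻⁴ = 0.085932 m
220–420 m: 200 × 1.99×10⁻⁴ × 0.96 = 0.038208 m
420–900 m: 480 × 1.446×10⁻⁴ × 0.45 = 0.0312336 m
900–2400 m: 0.42 × 0.95×10⁻⁴ × 1500 = 0.05985 m
Δh = 0.085932 + 0.038208 + 0.0312336 + 0.05985 = 0.2152236 m

Δh = 22 cm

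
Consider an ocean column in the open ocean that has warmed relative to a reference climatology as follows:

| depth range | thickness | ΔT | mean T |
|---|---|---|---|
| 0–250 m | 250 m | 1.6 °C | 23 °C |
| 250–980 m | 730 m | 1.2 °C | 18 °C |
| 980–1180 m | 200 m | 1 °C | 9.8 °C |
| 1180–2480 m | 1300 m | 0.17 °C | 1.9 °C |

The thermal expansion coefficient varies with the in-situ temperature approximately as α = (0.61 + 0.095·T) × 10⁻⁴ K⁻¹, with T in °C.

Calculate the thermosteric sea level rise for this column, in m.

Layer 1: α = (0.61 + 0.095×23)×10⁻⁴ = 2.795×10⁻⁴ K⁻¹
Layer 2: α = (0.61 + 0.095×18)×10⁻⁴ = 2.32×10⁻⁴ K⁻¹
Layer 3: α = (0.61 + 0.095×9.8)×10⁻⁴ = 1.541×10⁻⁴ K⁻¹
Layer 4: α = (0.61 + 0.095×1.9)×10⁻⁴ = 0.7905×10⁻⁴ K⁻¹
Layer 1: 2.795×10⁻⁴ × 250 × 1.6 = 0.11180 m
Layer 2: 2.32×10⁻⁴ × 730 × 1.2 = 0.203232 m
980–1180 m: 200 × 1 × 1.541×10⁻⁴ = 0.03082 m
1300 × 0.17 × 0.7905×10⁻⁴ = 0.01747005 m
Δh = 0.11180 + 0.203232 + 0.03082 + 0.01747005 = 0.36332205 m

about 0.363 m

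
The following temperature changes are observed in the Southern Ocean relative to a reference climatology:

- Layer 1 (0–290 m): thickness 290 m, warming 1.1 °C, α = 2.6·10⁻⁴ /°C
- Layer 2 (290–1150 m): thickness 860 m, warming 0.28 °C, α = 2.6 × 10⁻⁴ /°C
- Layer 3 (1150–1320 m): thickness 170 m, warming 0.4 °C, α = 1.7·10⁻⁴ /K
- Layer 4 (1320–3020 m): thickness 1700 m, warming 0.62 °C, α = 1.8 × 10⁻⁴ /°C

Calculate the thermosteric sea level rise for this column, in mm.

1.1 × 2.6×10⁻⁴ × 290 = 0.08294 m
860 × 2.6×10⁻⁴ × 0.28 = 0.062608 m
1150–1320 m: 0.4 × 1.7×10⁻⁴ × 170 = 0.01156 m
0.62 × 1700 × 1.8×10⁻⁴ = 0.18972 m
Δh = 0.08294 + 0.062608 + 0.01156 + 0.18972 = 0.346828 m ≈ 347 mm

347 mm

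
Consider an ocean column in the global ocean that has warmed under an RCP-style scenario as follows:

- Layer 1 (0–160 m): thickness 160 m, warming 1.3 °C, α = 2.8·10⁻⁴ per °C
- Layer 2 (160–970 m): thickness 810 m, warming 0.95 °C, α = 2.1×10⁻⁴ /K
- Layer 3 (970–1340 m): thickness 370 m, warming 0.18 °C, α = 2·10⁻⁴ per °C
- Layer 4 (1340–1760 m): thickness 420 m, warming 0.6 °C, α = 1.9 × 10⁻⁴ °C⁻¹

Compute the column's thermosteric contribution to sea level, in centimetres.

Δh ≈ 28 cm

0–160 m: 1.3 × 160 × 2.8×10⁻⁴ = 0.05824 m
810 × 0.95 × 2.1×10⁻⁴ = 0.161595 m
970–1340 m: 2×10⁻⁴ × 0.18 × 370 = 0.01332 m
1340–1760 m: 0.6 × 420 × 1.9×10⁻⁴ = 0.04788 m
Δh = 0.05824 + 0.161595 + 0.01332 + 0.04788 = 0.281035 m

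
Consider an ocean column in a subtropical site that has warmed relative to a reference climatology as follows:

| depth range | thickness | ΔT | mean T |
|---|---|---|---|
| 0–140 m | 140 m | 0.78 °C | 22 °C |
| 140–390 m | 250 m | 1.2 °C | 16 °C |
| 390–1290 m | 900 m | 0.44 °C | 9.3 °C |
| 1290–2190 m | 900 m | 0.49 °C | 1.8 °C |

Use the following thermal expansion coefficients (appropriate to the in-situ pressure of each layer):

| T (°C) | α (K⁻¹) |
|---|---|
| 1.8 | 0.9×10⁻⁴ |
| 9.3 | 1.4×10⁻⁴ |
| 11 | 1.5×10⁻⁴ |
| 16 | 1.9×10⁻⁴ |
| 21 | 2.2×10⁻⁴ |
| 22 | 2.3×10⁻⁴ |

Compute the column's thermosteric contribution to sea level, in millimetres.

about 180 mm

Layer 1 at 22 °C → α = 2.3×10⁻⁴ K⁻¹
Layer 2 at 16 °C → α = 1.9×10⁻⁴ K⁻¹
Layer 3 at 9.3 °C → α = 1.4×10⁻⁴ K⁻¹
Layer 4 at 1.8 °C → α = 0.9×10⁻⁴ K⁻¹
0–140 m: 2.3×10⁻⁴ × 0.78 × 140 = 0.025116 m
250 × 1.2 × 1.9×10⁻⁴ = 0.05700 m
1.4×10⁻⁴ × 900 × 0.44 = 0.05544 m
Layer 4: 900 × 0.49 × 0.9×10⁻⁴ = 0.03969 m
Δh = 0.025116 + 0.05700 + 0.05544 + 0.03969 = 0.177246 m ≈ 180 mm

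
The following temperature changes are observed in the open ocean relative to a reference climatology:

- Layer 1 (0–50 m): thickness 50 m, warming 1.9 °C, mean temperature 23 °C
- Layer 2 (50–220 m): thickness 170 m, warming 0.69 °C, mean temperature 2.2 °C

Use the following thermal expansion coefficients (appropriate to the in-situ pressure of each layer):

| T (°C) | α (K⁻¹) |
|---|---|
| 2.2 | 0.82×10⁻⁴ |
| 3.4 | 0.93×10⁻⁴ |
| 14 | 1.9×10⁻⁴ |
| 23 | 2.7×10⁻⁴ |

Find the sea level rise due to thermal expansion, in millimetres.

35.3 mm

Layer 1 at 23 °C → α = 2.7×10⁻⁴ K⁻¹
Layer 2 at 2.2 °C → α = 0.82×10⁻⁴ K⁻¹
0–50 m: 1.9 × 2.7×10⁻⁴ × 50 = 0.02565 m
Layer 2: 170 × 0.69 × 0.82×10⁻⁴ = 0.0096186 m
Δh = 0.02565 + 0.0096186 = 0.0352686 m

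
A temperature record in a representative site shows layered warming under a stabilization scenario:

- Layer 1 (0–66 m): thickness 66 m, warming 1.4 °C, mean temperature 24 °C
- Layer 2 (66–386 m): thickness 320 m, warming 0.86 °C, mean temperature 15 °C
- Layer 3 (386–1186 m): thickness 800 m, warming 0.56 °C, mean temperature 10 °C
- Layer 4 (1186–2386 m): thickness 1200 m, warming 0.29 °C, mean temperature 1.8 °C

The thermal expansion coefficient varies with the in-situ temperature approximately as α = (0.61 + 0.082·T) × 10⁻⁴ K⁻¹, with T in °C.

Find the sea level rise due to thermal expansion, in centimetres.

Layer 1: α = (0.61 + 0.082×24)×10⁻⁴ = 2.578×10⁻⁴ K⁻¹
Layer 2: α = (0.61 + 0.082×15)×10⁻⁴ = 1.84×10⁻⁴ K⁻¹
Layer 3: α = (0.61 + 0.082×10)×10⁻⁴ = 1.43×10⁻⁴ K⁻¹
Layer 4: α = (0.61 + 0.082×1.8)×10⁻⁴ = 0.7576×10⁻⁴ K⁻¹
66 × 2.578×10⁻⁴ × 1.4 = 0.02382072 m
Layer 2: 320 × 1.84×10⁻⁴ × 0.86 = 0.0506368 m
386–1186 m: 0.56 × 1.43×10⁻⁴ × 800 = 0.064064 m
Layer 4: 0.7576×10⁻⁴ × 0.29 × 1200 = 0.02636448 m
Δh = 0.02382072 + 0.0506368 + 0.064064 + 0.02636448 = 0.164886 m ≈ 16 cm

16 cm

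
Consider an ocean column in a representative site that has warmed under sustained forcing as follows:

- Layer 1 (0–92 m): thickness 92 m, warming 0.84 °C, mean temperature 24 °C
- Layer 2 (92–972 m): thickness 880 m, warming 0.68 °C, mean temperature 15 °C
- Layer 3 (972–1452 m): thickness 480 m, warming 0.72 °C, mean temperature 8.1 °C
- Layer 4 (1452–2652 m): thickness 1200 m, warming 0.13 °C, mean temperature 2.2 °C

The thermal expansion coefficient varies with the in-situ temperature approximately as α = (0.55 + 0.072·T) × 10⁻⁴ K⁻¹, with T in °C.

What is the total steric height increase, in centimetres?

Δh ≈ 16.5 cm

Layer 1: α = (0.55 + 0.072×24)×10⁻⁴ = 2.278×10⁻⁴ K⁻¹
Layer 2: α = (0.55 + 0.072×15)×10⁻⁴ = 1.63×10⁻⁴ K⁻¹
Layer 3: α = (0.55 + 0.072×8.1)×10⁻⁴ = 1.1332×10⁻⁴ K⁻¹
Layer 4: α = (0.55 + 0.072×2.2)×10⁻⁴ = 0.7084×10⁻⁴ K⁻¹
92 × 0.84 × 2.278×10⁻⁴ = 0.017604384 m
92–972 m: 1.63×10⁻⁴ × 880 × 0.68 = 0.0975392 m
972–1452 m: 480 × 1.1332×10⁻⁴ × 0.72 = 0.039163392 m
1452–2652 m: 0.13 × 1200 × 0.7084×10⁻⁴ = 0.01105104 m
Δh = 0.017604384 + 0.0975392 + 0.039163392 + 0.01105104 = 0.165358016 m ≈ 16.5 cm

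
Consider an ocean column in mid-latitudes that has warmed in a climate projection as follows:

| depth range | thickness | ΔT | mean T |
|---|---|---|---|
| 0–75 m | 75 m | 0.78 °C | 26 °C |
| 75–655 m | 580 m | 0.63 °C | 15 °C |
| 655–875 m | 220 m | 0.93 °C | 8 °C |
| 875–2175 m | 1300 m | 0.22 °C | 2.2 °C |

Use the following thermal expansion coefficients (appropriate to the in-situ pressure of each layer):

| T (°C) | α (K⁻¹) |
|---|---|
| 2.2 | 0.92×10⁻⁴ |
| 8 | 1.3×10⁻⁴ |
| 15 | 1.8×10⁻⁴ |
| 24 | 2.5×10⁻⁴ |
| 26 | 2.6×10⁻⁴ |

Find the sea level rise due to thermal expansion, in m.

Layer 1 at 26 °C → α = 2.6×10⁻⁴ K⁻¹
Layer 2 at 15 °C → α = 1.8×10⁻⁴ K⁻¹
Layer 3 at 8 °C → α = 1.3×10⁻⁴ K⁻¹
Layer 4 at 2.2 °C → α = 0.92×10⁻⁴ K⁻¹
2.6×10⁻⁴ × 0.78 × 75 = 0.01521 m
1.8×10⁻⁴ × 0.63 × 580 = 0.065772 m
655–875 m: 220 × 0.93 × 1.3×10⁻⁴ = 0.026598 m
Layer 4: 0.22 × 1300 × 0.92×10⁻⁴ = 0.026312 m
Δh = 0.01521 + 0.065772 + 0.026598 + 0.026312 = 0.133892 m

0.134 m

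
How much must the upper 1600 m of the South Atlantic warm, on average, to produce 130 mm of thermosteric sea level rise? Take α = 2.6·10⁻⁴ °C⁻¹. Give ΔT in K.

about 0.31 K

ΔT = Δh/(αH) = 0.13 / (2.6×10⁻⁴ × 1600) = 0.3125 K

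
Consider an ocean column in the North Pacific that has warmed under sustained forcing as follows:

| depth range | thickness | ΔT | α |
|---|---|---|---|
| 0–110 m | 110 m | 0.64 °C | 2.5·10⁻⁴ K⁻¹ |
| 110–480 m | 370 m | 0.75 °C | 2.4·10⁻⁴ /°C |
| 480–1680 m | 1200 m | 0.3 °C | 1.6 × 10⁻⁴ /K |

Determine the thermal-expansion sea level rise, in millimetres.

Δh = 140 mm

0–110 m: 2.5×10⁻⁴ × 110 × 0.64 = 0.01760 m
110–480 m: 2.4×10⁻⁴ × 0.75 × 370 = 0.06660 m
1200 × 1.6×10⁻⁴ × 0.3 = 0.05760 m
Δh = 0.01760 + 0.06660 + 0.05760 = 0.14180 m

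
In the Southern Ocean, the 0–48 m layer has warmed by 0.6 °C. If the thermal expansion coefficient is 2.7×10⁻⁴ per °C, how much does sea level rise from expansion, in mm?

Δh = αΔT·H = 2.7×10⁻⁴ × 0.6 × 48 = 0.007776 m

about 7.8 mm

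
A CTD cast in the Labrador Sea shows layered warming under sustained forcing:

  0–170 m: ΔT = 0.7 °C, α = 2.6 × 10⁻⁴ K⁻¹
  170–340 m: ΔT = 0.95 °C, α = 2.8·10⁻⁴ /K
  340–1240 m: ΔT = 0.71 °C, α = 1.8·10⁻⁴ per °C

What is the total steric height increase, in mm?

170 × 2.6×10⁻⁴ × 0.7 = 0.03094 m
170–340 m: 0.95 × 170 × 2.8×10⁻⁴ = 0.04522 m
Layer 3: 1.8×10⁻⁴ × 0.71 × 900 = 0.11502 m
Δh = 0.03094 + 0.04522 + 0.11502 = 0.19118 m ≈ 191 mm

Δh ≈ 191 mm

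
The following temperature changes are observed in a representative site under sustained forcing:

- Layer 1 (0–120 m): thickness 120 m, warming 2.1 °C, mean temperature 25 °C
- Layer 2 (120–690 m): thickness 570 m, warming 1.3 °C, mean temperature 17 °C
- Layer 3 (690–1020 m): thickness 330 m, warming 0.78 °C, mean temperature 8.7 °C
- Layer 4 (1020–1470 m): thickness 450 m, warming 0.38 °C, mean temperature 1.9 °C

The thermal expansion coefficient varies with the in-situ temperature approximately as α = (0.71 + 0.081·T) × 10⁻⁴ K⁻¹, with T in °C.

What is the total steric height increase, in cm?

Layer 1: α = (0.71 + 0.081×25)×10⁻⁴ = 2.735×10⁻⁴ K⁻¹
Layer 2: α = (0.71 + 0.081×17)×10⁻⁴ = 2.087×10⁻⁴ K⁻¹
Layer 3: α = (0.71 + 0.081×8.7)×10⁻⁴ = 1.4147×10⁻⁴ K⁻¹
Layer 4: α = (0.71 + 0.081×1.9)×10⁻⁴ = 0.8639×10⁻⁴ K⁻¹
2.735×10⁻⁴ × 120 × 2.1 = 0.068922 m
Layer 2: 570 × 1.3 × 2.087×10⁻⁴ = 0.1546467 m
690–1020 m: 0.78 × 1.4147×10⁻⁴ × 330 = 0.036414378 m
1020–1470 m: 450 × 0.8639×10⁻⁴ × 0.38 = 0.01477269 m
Δh = 0.068922 + 0.1546467 + 0.036414378 + 0.01477269 = 0.274755768 m ≈ 27.5 cm

27.5 cm of thermosteric rise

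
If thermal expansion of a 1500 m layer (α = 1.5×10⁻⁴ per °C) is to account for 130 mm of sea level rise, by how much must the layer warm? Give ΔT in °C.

0.578 °C

ΔT = Δh/(αH) = 0.13 / (1.5×10⁻⁴ × 1500) ≈ 0.5778 °C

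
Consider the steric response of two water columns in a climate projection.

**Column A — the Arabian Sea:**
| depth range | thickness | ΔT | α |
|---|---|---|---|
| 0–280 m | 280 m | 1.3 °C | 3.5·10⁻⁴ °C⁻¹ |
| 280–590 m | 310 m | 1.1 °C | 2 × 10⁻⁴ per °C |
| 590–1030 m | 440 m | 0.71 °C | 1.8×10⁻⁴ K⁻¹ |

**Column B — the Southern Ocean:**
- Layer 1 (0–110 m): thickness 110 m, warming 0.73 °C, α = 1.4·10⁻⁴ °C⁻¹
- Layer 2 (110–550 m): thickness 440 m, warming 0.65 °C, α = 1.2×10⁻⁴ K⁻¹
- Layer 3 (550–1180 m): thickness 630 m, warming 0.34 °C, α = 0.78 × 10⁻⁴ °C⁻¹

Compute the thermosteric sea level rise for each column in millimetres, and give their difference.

A Layer 1: 280 × 3.5×10⁻⁴ × 1.3 = 0.12740 m
A Layer 2: 310 × 2×10⁻⁴ × 1.1 = 0.06820 m
A 440 × 0.71 × 1.8×10⁻⁴ = 0.056232 m
A total: 0.251832 m
B 1.4×10⁻⁴ × 0.73 × 110 = 0.011242 m
B 440 × 1.2×10⁻⁴ × 0.65 = 0.03432 m
B 550–1180 m: 0.34 × 630 × 0.78×10⁻⁴ = 0.0167076 m
B total: 0.0622696 m
Difference: 0.251832 − 0.0622696 = 0.1895624 m

A: 252 mm; B: 62.3 mm; difference 190 mm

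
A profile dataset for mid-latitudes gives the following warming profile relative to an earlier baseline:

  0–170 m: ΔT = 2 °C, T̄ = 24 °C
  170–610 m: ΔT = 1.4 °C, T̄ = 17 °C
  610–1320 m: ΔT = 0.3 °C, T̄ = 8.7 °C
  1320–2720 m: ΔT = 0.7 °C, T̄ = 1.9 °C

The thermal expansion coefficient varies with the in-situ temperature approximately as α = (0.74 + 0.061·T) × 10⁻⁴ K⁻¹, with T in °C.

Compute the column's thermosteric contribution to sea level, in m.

Δh ≈ 0.30 m

Layer 1: α = (0.74 + 0.061×24)×10⁻⁴ = 2.204×10⁻⁴ K⁻¹
Layer 2: α = (0.74 + 0.061×17)×10⁻⁴ = 1.777×10⁻⁴ K⁻¹
Layer 3: α = (0.74 + 0.061×8.7)×10⁻⁴ = 1.2707×10⁻⁴ K⁻¹
Layer 4: α = (0.74 + 0.061×1.9)×10⁻⁴ = 0.8559×10⁻⁴ K⁻¹
2.204×10⁻⁴ × 170 × 2 = 0.074936 m
1.4 × 440 × 1.777×10⁻⁴ = 0.1094632 m
610–1320 m: 1.2707×10⁻⁴ × 710 × 0.3 = 0.02706591 m
0.8559×10⁻⁴ × 1400 × 0.7 = 0.0838782 m
Δh = 0.074936 + 0.1094632 + 0.02706591 + 0.0838782 = 0.29534331 m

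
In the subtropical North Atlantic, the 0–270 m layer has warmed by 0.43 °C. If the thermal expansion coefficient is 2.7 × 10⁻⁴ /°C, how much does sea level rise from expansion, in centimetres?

Δh = αΔT·H = 2.7×10⁻⁴ × 0.43 × 270 = 0.031347 m

about 3.13 cm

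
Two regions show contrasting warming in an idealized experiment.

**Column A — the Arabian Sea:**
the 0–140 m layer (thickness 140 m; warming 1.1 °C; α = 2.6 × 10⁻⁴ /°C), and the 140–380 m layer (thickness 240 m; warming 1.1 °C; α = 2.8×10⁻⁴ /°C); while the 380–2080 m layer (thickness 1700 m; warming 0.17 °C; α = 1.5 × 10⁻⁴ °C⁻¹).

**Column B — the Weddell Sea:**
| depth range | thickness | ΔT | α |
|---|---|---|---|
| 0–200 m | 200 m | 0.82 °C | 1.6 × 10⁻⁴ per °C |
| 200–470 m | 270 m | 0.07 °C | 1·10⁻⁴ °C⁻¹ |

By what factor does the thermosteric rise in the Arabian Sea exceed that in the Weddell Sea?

a factor of 5.59

A 1.1 × 2.6×10⁻⁴ × 140 = 0.04004 m
A Layer 2: 240 × 1.1 × 2.8×10⁻⁴ = 0.07392 m
A 380–2080 m: 1700 × 1.5×10⁻⁴ × 0.17 = 0.04335 m
A total: 0.15731 m
B 1.6×10⁻⁴ × 0.82 × 200 = 0.02624 m
B Layer 2: 270 × 1×10⁻⁴ × 0.07 = 0.00189 m
B total: 0.02813 m
Ratio: 0.15731 / 0.02813 ≈ 5.592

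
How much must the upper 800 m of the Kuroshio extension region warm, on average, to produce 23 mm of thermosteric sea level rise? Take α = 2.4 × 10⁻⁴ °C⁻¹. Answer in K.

ΔT = Δh/(αH) = 0.023 / (2.4×10⁻⁴ × 800) ≈ 0.1198 K

about 0.120 K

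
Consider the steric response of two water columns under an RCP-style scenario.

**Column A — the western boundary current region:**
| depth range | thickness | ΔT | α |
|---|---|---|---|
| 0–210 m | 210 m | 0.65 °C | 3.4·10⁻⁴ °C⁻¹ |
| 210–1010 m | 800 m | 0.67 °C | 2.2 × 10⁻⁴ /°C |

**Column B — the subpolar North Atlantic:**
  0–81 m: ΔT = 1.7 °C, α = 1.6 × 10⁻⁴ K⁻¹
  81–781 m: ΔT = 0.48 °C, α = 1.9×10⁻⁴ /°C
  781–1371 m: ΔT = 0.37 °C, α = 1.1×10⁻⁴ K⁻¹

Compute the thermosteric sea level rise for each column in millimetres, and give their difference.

A 3.4×10⁻⁴ × 210 × 0.65 = 0.04641 m
A 210–1010 m: 0.67 × 800 × 2.2×10⁻⁴ = 0.11792 m
A total: 0.16433 m
B Layer 1: 1.7 × 1.6×10⁻⁴ × 81 = 0.022032 m
B 700 × 1.9×10⁻⁴ × 0.48 = 0.06384 m
B Layer 3: 0.37 × 590 × 1.1×10⁻⁴ = 0.024013 m
B total: 0.109885 m
Difference: 0.16433 − 0.109885 = 0.054445 m

A: 164 mm; B: 110 mm; difference 54.4 mm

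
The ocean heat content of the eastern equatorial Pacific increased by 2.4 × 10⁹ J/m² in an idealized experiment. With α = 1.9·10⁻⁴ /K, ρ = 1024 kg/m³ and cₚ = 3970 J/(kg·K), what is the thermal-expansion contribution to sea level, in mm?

about 112 mm

Δh = αQ/(ρcₚ) = 1.9×10⁻⁴ × 2.4×10⁹ / (1024 × 3970) ≈ 0.11217 m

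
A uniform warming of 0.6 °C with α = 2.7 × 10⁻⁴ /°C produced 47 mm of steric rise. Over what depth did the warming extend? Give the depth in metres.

H = Δh/(αΔT) = 0.047 / (2.7×10⁻⁴ × 0.6) ≈ 290.1 m

H ≈ 290 m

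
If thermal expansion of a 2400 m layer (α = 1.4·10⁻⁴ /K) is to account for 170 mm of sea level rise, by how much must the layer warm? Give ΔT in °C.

ΔT = Δh/(αH) = 0.17 / (1.4×10⁻⁴ × 2400) ≈ 0.5060 °C

ΔT ≈ 0.506 °C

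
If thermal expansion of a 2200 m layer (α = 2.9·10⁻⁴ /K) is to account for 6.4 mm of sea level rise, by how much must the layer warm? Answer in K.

about 0.0100 K

ΔT = Δh/(αH) = 0.0064 / (2.9×10⁻⁴ × 2200) ≈ 0.01003 K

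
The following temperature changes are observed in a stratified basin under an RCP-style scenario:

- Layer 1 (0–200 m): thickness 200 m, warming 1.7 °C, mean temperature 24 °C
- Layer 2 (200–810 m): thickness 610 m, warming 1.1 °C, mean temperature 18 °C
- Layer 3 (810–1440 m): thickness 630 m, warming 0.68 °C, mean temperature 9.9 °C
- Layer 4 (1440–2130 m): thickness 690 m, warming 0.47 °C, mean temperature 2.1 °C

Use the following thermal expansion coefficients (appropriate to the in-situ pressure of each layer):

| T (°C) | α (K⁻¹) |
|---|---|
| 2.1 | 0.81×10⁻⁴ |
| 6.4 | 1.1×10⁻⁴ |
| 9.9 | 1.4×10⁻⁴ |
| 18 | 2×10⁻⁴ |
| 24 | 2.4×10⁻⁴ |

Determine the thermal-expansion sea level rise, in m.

0.302 m

Layer 1 at 24 °C → α = 2.4×10⁻⁴ K⁻¹
Layer 2 at 18 °C → α = 2×10⁻⁴ K⁻¹
Layer 3 at 9.9 °C → α = 1.4×10⁻⁴ K⁻¹
Layer 4 at 2.1 °C → α = 0.81×10⁻⁴ K⁻¹
0–200 m: 200 × 1.7 × 2.4×10⁻⁴ = 0.08160 m
200–810 m: 2×10⁻⁴ × 1.1 × 610 = 0.13420 m
0.68 × 1.4×10⁻⁴ × 630 = 0.059976 m
Layer 4: 0.81×10⁻⁴ × 690 × 0.47 = 0.0262683 m
Δh = 0.08160 + 0.13420 + 0.059976 + 0.0262683 = 0.3020443 m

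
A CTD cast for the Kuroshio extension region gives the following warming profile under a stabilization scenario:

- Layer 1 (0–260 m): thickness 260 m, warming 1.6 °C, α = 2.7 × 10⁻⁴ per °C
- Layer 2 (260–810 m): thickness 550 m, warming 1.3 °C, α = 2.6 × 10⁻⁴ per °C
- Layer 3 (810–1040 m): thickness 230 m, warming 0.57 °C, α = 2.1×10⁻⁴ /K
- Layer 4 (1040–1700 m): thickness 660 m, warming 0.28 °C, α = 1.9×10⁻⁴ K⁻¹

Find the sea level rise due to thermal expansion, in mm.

360 mm

0–260 m: 2.7×10⁻⁴ × 260 × 1.6 = 0.11232 m
2.6×10⁻⁴ × 1.3 × 550 = 0.18590 m
230 × 2.1×10⁻⁴ × 0.57 = 0.027531 m
1040–1700 m: 660 × 1.9×10⁻⁴ × 0.28 = 0.035112 m
Δh = 0.11232 + 0.18590 + 0.027531 + 0.035112 = 0.360863 m ≈ 360 mm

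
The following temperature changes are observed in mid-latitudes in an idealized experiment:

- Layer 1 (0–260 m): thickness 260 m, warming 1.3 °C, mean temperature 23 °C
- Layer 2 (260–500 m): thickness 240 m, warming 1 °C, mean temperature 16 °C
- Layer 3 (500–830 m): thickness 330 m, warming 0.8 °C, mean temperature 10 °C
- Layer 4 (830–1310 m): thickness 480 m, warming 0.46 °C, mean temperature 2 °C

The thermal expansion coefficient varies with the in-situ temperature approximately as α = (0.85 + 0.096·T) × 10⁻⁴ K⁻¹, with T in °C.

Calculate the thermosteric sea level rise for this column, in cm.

Layer 1: α = (0.85 + 0.096×23)×10⁻⁴ = 3.058×10⁻⁴ K⁻¹
Layer 2: α = (0.85 + 0.096×16)×10⁻⁴ = 2.386×10⁻⁴ K⁻¹
Layer 3: α = (0.85 + 0.096×10)×10⁻⁴ = 1.81×10⁻⁴ K⁻¹
Layer 4: α = (0.85 + 0.096×2)×10⁻⁴ = 1.042×10⁻⁴ K⁻¹
0–260 m: 1.3 × 3.058×10⁻⁴ × 260 = 0.1033604 m
Layer 2: 1 × 240 × 2.386×10⁻⁴ = 0.057264 m
Layer 3: 0.8 × 1.81×10⁻⁴ × 330 = 0.047784 m
Layer 4: 0.46 × 480 × 1.042×10⁻⁴ = 0.02300736 m
Δh = 0.1033604 + 0.057264 + 0.047784 + 0.02300736 = 0.23141576 m ≈ 23.1 cm

Δh = 23.1 cm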